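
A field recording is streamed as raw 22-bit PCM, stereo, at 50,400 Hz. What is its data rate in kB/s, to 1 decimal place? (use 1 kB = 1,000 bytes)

Bit rate = 50,400 × 22 × 2 = 2,217,600 bits/s.
2,217,600 / 8 = 277,200 B/s = 277.2 kB/s.

277.2 kB/s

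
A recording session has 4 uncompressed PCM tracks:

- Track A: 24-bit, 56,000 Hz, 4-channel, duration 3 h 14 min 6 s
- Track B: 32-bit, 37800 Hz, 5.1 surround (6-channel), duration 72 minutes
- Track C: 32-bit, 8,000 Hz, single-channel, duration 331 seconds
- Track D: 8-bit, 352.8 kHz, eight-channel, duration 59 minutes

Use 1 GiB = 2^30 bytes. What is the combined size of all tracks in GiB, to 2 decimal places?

Track A: 3 h 14 min 6 s = 11,646 s; 56,000 × 11,646 × 3 × 4 = 7,826,112,000 bytes.
Track B: 72 minutes = 4,320 s; 37,800 × 4,320 × 4 × 6 = 3,919,104,000 bytes.
Track C: 8,000 × 331 × 4 × 1 = 10,592,000 bytes.
Track D: 59 minutes = 3,540 s; 352,800 × 3,540 × 1 × 8 = 9,991,296,000 bytes.
Total = 21,747,104,000 bytes = 20.25 GiB.

20.25 GiB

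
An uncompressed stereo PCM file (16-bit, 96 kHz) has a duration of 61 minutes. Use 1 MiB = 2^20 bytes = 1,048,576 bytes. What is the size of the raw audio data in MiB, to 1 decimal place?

1340.3 MiB

Duration = 61 minutes = 3,660 s.
Bytes = 96,000 samples/s × 3,660 s × 2 bytes/sample × 2 ch = 1,405,440,000 bytes.
1,405,440,000 / 1,048,576 = 1340.3 MiB.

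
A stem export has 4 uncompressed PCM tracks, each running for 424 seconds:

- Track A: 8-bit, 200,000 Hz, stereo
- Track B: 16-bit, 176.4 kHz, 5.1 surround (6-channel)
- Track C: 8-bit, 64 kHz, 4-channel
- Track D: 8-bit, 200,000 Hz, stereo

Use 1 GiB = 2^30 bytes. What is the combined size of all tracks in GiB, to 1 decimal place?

1.3 GiB

Track A: 200,000 × 424 × 1 × 2 = 169,600,000 bytes.
Track B: 176,400 × 424 × 2 × 6 = 897,523,200 bytes.
Track C: 64,000 × 424 × 1 × 4 = 108,544,000 bytes.
Track D: 200,000 × 424 × 1 × 2 = 169,600,000 bytes.
Total = 1,345,267,200 bytes = 1.3 GiB.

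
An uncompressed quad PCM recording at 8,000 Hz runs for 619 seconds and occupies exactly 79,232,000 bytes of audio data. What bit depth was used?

Bytes per sample = 79,232,000 / (8,000 × 619 × 4) = 79,232,000 / 19,808,000 = 4.
Bit depth = 4 × 8 = 32 bits.

32 bits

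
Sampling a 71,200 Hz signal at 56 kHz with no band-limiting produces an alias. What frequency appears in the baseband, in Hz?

Nyquist = 56,000/2 = 28,000 Hz; 71,200 Hz exceeds it.
Alias = |71,200 − 1×56,000| = |71,200 − 56,000| = 15,200 Hz.

15,200 Hz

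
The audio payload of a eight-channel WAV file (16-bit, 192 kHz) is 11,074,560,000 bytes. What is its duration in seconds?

Byte rate = 192,000 × 2 × 8 = 3,072,000 bytes/s.
Duration = 11,074,560,000 / 3,072,000 = 3,605 s.

3,605 seconds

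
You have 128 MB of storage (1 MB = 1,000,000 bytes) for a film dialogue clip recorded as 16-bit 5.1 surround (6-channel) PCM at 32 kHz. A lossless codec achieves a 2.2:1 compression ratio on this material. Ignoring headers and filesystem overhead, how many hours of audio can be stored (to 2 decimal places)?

0.20 hours

Uncompressed byte rate = 32,000 × 2 × 6 = 384,000 bytes/s.
After 2.2:1 compression, effective rate ≈ 174545.45 bytes/s.
Capacity = 128 × 1,000,000 = 128,000,000 bytes.
128,000,000 / effective rate ≈ 733.33 s → 0.20 hours.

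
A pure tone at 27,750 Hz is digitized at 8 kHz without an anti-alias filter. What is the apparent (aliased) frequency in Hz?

3,750 Hz

Nyquist = 8,000/2 = 4,000 Hz; 27,750 Hz exceeds it.
Alias = |27,750 − 3×8,000| = |27,750 − 24,000| = 3,750 Hz.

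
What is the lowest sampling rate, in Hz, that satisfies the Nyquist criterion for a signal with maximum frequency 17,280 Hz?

Minimum sample rate = 2 × 17,280 Hz = 34,560 Hz.

34,560 Hz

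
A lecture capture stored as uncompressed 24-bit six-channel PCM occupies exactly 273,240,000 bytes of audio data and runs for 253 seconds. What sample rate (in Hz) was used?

60,000 Hz

Bytes = sample_rate × seconds × bytes_per_sample × channels.
sample_rate = 273,240,000 / (253 × 3 × 6) = 273,240,000 / 4,554 = 60,000 Hz.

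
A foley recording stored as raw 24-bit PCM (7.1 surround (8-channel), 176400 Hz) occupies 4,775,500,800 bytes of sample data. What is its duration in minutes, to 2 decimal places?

Byte rate = 176,400 × 3 × 8 = 4,233,600 bytes/s.
Duration = 4,775,500,800 / 4,233,600 = 1,128 s.
1,128 s / 60 = 18.80 minutes.

18.80 minutes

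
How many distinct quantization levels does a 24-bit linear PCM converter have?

16,777,216 levels

2^24 = 16,777,216.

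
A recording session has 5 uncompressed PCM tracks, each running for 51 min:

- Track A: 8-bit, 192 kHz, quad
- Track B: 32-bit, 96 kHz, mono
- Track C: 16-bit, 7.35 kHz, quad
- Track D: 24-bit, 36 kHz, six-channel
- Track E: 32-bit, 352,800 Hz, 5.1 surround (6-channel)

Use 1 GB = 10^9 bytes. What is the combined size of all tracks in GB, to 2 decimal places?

51 min = 3,060 s.
Track A: 192,000 × 3,060 × 1 × 4 = 2,350,080,000 bytes.
Track B: 96,000 × 3,060 × 4 × 1 = 1,175,040,000 bytes.
Track C: 7,350 × 3,060 × 2 × 4 = 179,928,000 bytes.
Track D: 36,000 × 3,060 × 3 × 6 = 1,982,880,000 bytes.
Track E: 352,800 × 3,060 × 4 × 6 = 25,909,632,000 bytes.
Total = 31,597,560,000 bytes = 31.60 GB.

31.60 GB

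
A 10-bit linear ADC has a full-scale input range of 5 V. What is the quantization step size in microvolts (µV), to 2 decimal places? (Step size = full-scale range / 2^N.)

4882.81 µV

5 V / 2^10 = 5 / 1,024 V = 4882.81 µV.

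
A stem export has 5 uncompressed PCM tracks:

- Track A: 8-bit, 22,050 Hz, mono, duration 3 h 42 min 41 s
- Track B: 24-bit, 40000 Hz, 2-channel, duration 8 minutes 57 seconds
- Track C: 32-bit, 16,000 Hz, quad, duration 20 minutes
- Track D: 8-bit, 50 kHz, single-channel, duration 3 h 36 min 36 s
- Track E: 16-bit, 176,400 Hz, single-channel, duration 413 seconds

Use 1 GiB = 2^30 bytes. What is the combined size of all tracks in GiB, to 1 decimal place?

1.4 GiB

Track A: 3 h 42 min 41 s = 13,361 s; 22,050 × 13,361 × 1 × 1 = 294,610,050 bytes.
Track B: 8 minutes 57 seconds = 537 s; 40,000 × 537 × 3 × 2 = 128,880,000 bytes.
Track C: 20 minutes = 1,200 s; 16,000 × 1,200 × 4 × 4 = 307,200,000 bytes.
Track D: 3 h 36 min 36 s = 12,996 s; 50,000 × 12,996 × 1 × 1 = 649,800,000 bytes.
Track E: 176,400 × 413 × 2 × 1 = 145,706,400 bytes.
Total = 1,526,196,450 bytes = 1.4 GiB.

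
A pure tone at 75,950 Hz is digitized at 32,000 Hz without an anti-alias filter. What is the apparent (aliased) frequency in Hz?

11,950 Hz

Nyquist = 32,000/2 = 16,000 Hz; 75,950 Hz exceeds it.
Alias = |75,950 − 2×32,000| = |75,950 − 64,000| = 11,950 Hz.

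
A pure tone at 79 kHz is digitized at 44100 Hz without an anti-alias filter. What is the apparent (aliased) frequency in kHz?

9.2 kHz

Nyquist = 44,100/2 = 22,050 Hz; 79,000 Hz exceeds it.
Alias = |79,000 − 2×44,100| = |79,000 − 88,200| = 9,200 Hz = 9.2 kHz.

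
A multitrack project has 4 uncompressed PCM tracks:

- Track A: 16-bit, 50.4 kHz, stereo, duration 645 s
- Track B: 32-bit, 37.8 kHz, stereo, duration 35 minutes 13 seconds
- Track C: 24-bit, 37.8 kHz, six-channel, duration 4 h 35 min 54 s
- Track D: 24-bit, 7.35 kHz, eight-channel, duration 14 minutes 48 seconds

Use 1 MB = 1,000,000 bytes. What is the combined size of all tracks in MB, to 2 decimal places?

Track A: 50,400 × 645 × 2 × 2 = 130,032,000 bytes.
Track B: 35 minutes 13 seconds = 2,113 s; 37,800 × 2,113 × 4 × 2 = 638,971,200 bytes.
Track C: 4 h 35 min 54 s = 16,554 s; 37,800 × 16,554 × 3 × 6 = 11,263,341,600 bytes.
Track D: 14 minutes 48 seconds = 888 s; 7,350 × 888 × 3 × 8 = 156,643,200 bytes.
Total = 12,188,988,000 bytes = 12188.99 MB.

12188.99 MB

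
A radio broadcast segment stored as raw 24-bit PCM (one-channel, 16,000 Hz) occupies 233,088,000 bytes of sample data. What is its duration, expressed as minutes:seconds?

Byte rate = 16,000 × 3 × 1 = 48,000 bytes/s.
Duration = 233,088,000 / 48,000 = 4,856 s.
4,856 s = 80:56.

80:56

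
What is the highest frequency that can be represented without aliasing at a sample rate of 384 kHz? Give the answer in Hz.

Nyquist frequency = sample rate / 2 = 384,000 / 2 = 192,000 Hz.

192,000 Hz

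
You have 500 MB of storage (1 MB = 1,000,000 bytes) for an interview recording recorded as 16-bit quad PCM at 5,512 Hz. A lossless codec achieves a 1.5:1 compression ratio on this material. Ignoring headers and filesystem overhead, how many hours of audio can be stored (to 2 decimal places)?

4.72 hours

Uncompressed byte rate = 5,512 × 2 × 4 = 44,096 bytes/s.
After 1.5:1 compression, effective rate ≈ 29397.33 bytes/s.
Capacity = 500 × 1,000,000 = 500,000,000 bytes.
500,000,000 / effective rate ≈ 17008.35 s → 4.72 hours.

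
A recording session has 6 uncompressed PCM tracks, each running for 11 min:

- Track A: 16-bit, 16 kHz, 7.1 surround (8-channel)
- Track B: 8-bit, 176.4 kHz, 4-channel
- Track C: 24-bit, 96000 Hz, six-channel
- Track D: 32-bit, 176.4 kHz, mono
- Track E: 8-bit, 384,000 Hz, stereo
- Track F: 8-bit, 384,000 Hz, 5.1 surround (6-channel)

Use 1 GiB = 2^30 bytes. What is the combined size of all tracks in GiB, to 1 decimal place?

4.0 GiB

11 min = 660 s.
Track A: 16,000 × 660 × 2 × 8 = 168,960,000 bytes.
Track B: 176,400 × 660 × 1 × 4 = 465,696,000 bytes.
Track C: 96,000 × 660 × 3 × 6 = 1,140,480,000 bytes.
Track D: 176,400 × 660 × 4 × 1 = 465,696,000 bytes.
Track E: 384,000 × 660 × 1 × 2 = 506,880,000 bytes.
Track F: 384,000 × 660 × 1 × 6 = 1,520,640,000 bytes.
Total = 4,268,352,000 bytes = 4.0 GiB.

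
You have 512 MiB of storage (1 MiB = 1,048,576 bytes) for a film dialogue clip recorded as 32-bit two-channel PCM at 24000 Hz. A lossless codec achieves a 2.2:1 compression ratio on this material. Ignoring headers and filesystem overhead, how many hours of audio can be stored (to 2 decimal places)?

1.71 hours

Uncompressed byte rate = 24,000 × 4 × 2 = 192,000 bytes/s.
After 2.2:1 compression, effective rate ≈ 87272.73 bytes/s.
Capacity = 512 × 1,048,576 = 536,870,912 bytes.
536,870,912 / effective rate ≈ 6151.65 s → 1.71 hours.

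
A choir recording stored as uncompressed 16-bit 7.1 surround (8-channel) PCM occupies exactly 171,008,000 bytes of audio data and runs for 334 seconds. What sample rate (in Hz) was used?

Bytes = sample_rate × seconds × bytes_per_sample × channels.
sample_rate = 171,008,000 / (334 × 2 × 8) = 171,008,000 / 5,344 = 32,000 Hz.

32,000 Hz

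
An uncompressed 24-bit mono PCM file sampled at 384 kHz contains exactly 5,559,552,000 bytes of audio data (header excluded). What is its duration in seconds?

4,826 seconds

Byte rate = 384,000 × 3 × 1 = 1,152,000 bytes/s.
Duration = 5,559,552,000 / 1,152,000 = 4,826 s.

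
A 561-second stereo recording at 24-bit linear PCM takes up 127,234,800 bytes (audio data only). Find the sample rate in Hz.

Bytes = sample_rate × seconds × bytes_per_sample × channels.
sample_rate = 127,234,800 / (561 × 3 × 2) = 127,234,800 / 3,366 = 37,800 Hz.

37,800 Hz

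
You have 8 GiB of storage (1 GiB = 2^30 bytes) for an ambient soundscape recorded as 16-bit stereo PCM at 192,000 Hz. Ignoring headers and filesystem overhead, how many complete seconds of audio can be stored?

Uncompressed byte rate = 192,000 × 2 × 2 = 768,000 bytes/s.
Capacity = 8 × 1,073,741,824 = 8,589,934,592 bytes.
8,589,934,592 / 768,000 ≈ 11184.81 s → 11,184 seconds.

11,184 seconds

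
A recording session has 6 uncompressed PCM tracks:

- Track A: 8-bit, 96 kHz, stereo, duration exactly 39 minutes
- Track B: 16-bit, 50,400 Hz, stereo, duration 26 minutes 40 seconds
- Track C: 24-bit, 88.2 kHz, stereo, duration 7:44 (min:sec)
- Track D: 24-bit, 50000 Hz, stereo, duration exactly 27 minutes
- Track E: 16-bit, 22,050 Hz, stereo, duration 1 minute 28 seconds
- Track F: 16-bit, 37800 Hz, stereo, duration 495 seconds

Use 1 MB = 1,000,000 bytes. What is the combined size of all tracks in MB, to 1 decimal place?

1586.0 MB

Track A: exactly 39 minutes = 2,340 s; 96,000 × 2,340 × 1 × 2 = 449,280,000 bytes.
Track B: 26 minutes 40 seconds = 1,600 s; 50,400 × 1,600 × 2 × 2 = 322,560,000 bytes.
Track C: 7:44 (min:sec) = 464 s; 88,200 × 464 × 3 × 2 = 245,548,800 bytes.
Track D: exactly 27 minutes = 1,620 s; 50,000 × 1,620 × 3 × 2 = 486,000,000 bytes.
Track E: 1 minute 28 seconds = 88 s; 22,050 × 88 × 2 × 2 = 7,761,600 bytes.
Track F: 37,800 × 495 × 2 × 2 = 74,844,000 bytes.
Total = 1,585,994,400 bytes = 1586.0 MB.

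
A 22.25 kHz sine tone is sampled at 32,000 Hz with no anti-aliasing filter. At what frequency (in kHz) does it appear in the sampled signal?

Nyquist = 32,000/2 = 16,000 Hz; 22,250 Hz exceeds it.
Alias = |22,250 − 1×32,000| = |22,250 − 32,000| = 9,750 Hz = 9.75 kHz.

9.75 kHz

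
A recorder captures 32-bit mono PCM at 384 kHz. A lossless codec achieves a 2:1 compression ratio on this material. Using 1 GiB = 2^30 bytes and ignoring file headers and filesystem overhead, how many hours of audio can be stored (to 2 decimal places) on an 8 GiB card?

3.11 hours

Uncompressed byte rate = 384,000 × 4 × 1 = 1,536,000 bytes/s.
After 2:1 compression, effective rate ≈ 768000 bytes/s.
Capacity = 8 × 1,073,741,824 = 8,589,934,592 bytes.
8,589,934,592 / effective rate ≈ 11184.81 s → 3.11 hours.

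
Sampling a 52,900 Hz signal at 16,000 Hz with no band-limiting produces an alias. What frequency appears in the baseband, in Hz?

Nyquist = 16,000/2 = 8,000 Hz; 52,900 Hz exceeds it.
Alias = |52,900 − 3×16,000| = |52,900 − 48,000| = 4,900 Hz.

4,900 Hz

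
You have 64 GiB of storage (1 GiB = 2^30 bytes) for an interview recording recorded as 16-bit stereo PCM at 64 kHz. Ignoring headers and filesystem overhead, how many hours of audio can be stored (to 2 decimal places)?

Uncompressed byte rate = 64,000 × 2 × 2 = 256,000 bytes/s.
Capacity = 64 × 1,073,741,824 = 68,719,476,736 bytes.
68,719,476,736 / 256,000 ≈ 268435.46 s → 74.57 hours.

74.57 hours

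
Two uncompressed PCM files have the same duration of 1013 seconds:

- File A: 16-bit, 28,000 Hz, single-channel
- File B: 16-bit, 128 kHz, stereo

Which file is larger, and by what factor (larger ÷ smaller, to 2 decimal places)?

File B, by a factor of 9.14

File A: 28,000 × 2 × 1 = 56,000 bytes/s.
File B: 128,000 × 2 × 2 = 512,000 bytes/s.
File B is larger; ratio = 518,656,000 / 56,728,000 = 9.14.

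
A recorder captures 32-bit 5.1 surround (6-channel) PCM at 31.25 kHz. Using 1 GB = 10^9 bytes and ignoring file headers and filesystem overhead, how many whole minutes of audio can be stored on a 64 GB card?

1,422 minutes

Uncompressed byte rate = 31,250 × 4 × 6 = 750,000 bytes/s.
Capacity = 64 × 1,000,000,000 = 64,000,000,000 bytes.
64,000,000,000 / 750,000 ≈ 85333.33 s → 1,422 minutes.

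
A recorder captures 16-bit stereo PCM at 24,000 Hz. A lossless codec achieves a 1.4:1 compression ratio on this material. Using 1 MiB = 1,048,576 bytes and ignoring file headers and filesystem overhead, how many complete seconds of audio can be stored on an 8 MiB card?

122 seconds

Uncompressed byte rate = 24,000 × 2 × 2 = 96,000 bytes/s.
After 1.4:1 compression, effective rate ≈ 68571.43 bytes/s.
Capacity = 8 × 1,048,576 = 8,388,608 bytes.
8,388,608 / effective rate ≈ 122.33 s → 122 seconds.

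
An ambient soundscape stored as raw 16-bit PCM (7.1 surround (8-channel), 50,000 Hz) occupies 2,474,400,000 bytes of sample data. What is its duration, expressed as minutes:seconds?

Byte rate = 50,000 × 2 × 8 = 800,000 bytes/s.
Duration = 2,474,400,000 / 800,000 = 3,093 s.
3,093 s = 51:33.

51:33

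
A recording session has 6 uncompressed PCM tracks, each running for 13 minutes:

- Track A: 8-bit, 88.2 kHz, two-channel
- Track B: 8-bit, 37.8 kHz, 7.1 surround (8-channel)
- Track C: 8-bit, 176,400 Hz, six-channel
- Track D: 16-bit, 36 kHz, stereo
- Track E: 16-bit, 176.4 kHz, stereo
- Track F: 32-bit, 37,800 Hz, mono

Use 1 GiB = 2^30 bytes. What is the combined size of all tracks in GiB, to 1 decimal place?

13 minutes = 780 s.
Track A: 88,200 × 780 × 1 × 2 = 137,592,000 bytes.
Track B: 37,800 × 780 × 1 × 8 = 235,872,000 bytes.
Track C: 176,400 × 780 × 1 × 6 = 825,552,000 bytes.
Track D: 36,000 × 780 × 2 × 2 = 112,320,000 bytes.
Track E: 176,400 × 780 × 2 × 2 = 550,368,000 bytes.
Track F: 37,800 × 780 × 4 × 1 = 117,936,000 bytes.
Total = 1,979,640,000 bytes = 1.8 GiB.

1.8 GiB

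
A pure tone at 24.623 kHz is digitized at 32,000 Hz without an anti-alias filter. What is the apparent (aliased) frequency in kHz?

7.377 kHz

Nyquist = 32,000/2 = 16,000 Hz; 24,623 Hz exceeds it.
Alias = |24,623 − 1×32,000| = |24,623 − 32,000| = 7,377 Hz = 7.377 kHz.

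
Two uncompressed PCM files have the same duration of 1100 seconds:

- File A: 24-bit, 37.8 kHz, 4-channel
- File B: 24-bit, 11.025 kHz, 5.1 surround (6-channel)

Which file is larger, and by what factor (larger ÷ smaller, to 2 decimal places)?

File A: 37,800 × 3 × 4 = 453,600 bytes/s.
File B: 11,025 × 3 × 6 = 198,450 bytes/s.
File A is larger; ratio = 498,960,000 / 218,295,000 = 2.29.

File A, by a factor of 2.29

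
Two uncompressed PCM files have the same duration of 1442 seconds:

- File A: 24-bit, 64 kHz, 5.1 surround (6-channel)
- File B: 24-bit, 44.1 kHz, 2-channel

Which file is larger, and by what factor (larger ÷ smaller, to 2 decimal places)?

File A: 64,000 × 3 × 6 = 1,152,000 bytes/s.
File B: 44,100 × 3 × 2 = 264,600 bytes/s.
File A is larger; ratio = 1,661,184,000 / 381,553,200 = 4.35.

File A, by a factor of 4.35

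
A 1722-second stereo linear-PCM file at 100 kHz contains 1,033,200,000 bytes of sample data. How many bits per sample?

Bytes per sample = 1,033,200,000 / (100,000 × 1,722 × 2) = 1,033,200,000 / 344,400,000 = 3.
Bit depth = 3 × 8 = 24 bits.

24 bits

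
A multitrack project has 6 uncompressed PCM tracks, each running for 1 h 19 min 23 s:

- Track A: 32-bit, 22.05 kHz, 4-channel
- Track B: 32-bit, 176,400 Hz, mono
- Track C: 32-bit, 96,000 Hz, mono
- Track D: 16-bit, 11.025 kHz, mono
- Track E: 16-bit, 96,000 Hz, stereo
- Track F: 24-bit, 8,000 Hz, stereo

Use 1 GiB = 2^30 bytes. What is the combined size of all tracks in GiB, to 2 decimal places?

8.41 GiB

1 h 19 min 23 s = 4,763 s.
Track A: 22,050 × 4,763 × 4 × 4 = 1,680,386,400 bytes.
Track B: 176,400 × 4,763 × 4 × 1 = 3,360,772,800 bytes.
Track C: 96,000 × 4,763 × 4 × 1 = 1,828,992,000 bytes.
Track D: 11,025 × 4,763 × 2 × 1 = 105,024,150 bytes.
Track E: 96,000 × 4,763 × 2 × 2 = 1,828,992,000 bytes.
Track F: 8,000 × 4,763 × 3 × 2 = 228,624,000 bytes.
Total = 9,032,791,350 bytes = 8.41 GiB.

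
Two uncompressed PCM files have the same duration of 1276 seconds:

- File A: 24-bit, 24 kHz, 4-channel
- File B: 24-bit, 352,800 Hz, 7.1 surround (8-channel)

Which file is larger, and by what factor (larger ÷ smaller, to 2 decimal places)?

File A: 24,000 × 3 × 4 = 288,000 bytes/s.
File B: 352,800 × 3 × 8 = 8,467,200 bytes/s.
File B is larger; ratio = 10,804,147,200 / 367,488,000 = 29.40.

File B, by a factor of 29.40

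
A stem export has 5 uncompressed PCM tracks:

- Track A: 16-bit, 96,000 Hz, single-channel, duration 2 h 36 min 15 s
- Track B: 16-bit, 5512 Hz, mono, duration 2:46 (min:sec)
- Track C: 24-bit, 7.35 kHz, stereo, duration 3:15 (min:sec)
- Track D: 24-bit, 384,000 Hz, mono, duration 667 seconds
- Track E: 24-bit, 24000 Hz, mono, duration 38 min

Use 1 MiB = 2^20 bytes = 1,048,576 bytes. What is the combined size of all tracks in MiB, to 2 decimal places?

Track A: 2 h 36 min 15 s = 9,375 s; 96,000 × 9,375 × 2 × 1 = 1,800,000,000 bytes.
Track B: 2:46 (min:sec) = 166 s; 5,512 × 166 × 2 × 1 = 1,829,984 bytes.
Track C: 3:15 (min:sec) = 195 s; 7,350 × 195 × 3 × 2 = 8,599,500 bytes.
Track D: 384,000 × 667 × 3 × 1 = 768,384,000 bytes.
Track E: 38 min = 2,280 s; 24,000 × 2,280 × 3 × 1 = 164,160,000 bytes.
Total = 2,742,973,484 bytes = 2615.90 MiB.

2615.90 MiB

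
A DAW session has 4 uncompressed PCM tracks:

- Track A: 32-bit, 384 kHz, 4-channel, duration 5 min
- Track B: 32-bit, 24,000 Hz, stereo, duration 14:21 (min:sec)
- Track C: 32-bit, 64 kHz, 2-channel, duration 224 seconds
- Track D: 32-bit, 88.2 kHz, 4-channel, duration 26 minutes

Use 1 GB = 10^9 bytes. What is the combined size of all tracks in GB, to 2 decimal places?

Track A: 5 min = 300 s; 384,000 × 300 × 4 × 4 = 1,843,200,000 bytes.
Track B: 14:21 (min:sec) = 861 s; 24,000 × 861 × 4 × 2 = 165,312,000 bytes.
Track C: 64,000 × 224 × 4 × 2 = 114,688,000 bytes.
Track D: 26 minutes = 1,560 s; 88,200 × 1,560 × 4 × 4 = 2,201,472,000 bytes.
Total = 4,324,672,000 bytes = 4.32 GB.

4.32 GB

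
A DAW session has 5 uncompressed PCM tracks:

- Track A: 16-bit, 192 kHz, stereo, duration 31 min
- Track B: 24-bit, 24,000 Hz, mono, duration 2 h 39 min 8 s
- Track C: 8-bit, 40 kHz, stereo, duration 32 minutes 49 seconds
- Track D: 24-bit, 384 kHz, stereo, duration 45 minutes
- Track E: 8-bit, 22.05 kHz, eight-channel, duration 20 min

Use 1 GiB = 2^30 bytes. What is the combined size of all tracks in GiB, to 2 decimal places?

8.11 GiB

Track A: 31 min = 1,860 s; 192,000 × 1,860 × 2 × 2 = 1,428,480,000 bytes.
Track B: 2 h 39 min 8 s = 9,548 s; 24,000 × 9,548 × 3 × 1 = 687,456,000 bytes.
Track C: 32 minutes 49 seconds = 1,969 s; 40,000 × 1,969 × 1 × 2 = 157,520,000 bytes.
Track D: 45 minutes = 2,700 s; 384,000 × 2,700 × 3 × 2 = 6,220,800,000 bytes.
Track E: 20 min = 1,200 s; 22,050 × 1,200 × 1 × 8 = 211,680,000 bytes.
Total = 8,705,936,000 bytes = 8.11 GiB.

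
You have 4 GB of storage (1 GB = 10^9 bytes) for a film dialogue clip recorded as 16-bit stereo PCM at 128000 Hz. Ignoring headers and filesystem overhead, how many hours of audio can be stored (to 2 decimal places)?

Uncompressed byte rate = 128,000 × 2 × 2 = 512,000 bytes/s.
Capacity = 4 × 1,000,000,000 = 4,000,000,000 bytes.
4,000,000,000 / 512,000 ≈ 7812.5 s → 2.17 hours.

2.17 hours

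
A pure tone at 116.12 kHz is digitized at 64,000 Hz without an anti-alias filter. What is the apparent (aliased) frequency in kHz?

11.88 kHz

Nyquist = 64,000/2 = 32,000 Hz; 116,120 Hz exceeds it.
Alias = |116,120 − 2×64,000| = |116,120 − 128,000| = 11,880 Hz = 11.88 kHz.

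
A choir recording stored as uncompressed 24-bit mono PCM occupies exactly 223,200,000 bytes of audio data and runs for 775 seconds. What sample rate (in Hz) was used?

Bytes = sample_rate × seconds × bytes_per_sample × channels.
sample_rate = 223,200,000 / (775 × 3 × 1) = 223,200,000 / 2,325 = 96,000 Hz.

96,000 Hz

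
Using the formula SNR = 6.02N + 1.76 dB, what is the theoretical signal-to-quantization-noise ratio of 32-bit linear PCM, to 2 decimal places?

194.40 dB

6.02 × 32 + 1.76 = 194.40 dB.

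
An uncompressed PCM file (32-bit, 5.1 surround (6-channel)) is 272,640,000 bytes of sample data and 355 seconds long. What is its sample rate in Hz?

Bytes = sample_rate × seconds × bytes_per_sample × channels.
sample_rate = 272,640,000 / (355 × 4 × 6) = 272,640,000 / 8,520 = 32,000 Hz.

32,000 Hz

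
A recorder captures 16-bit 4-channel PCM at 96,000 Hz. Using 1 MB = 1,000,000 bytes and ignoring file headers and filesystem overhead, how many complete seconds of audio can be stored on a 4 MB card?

Uncompressed byte rate = 96,000 × 2 × 4 = 768,000 bytes/s.
Capacity = 4 × 1,000,000 = 4,000,000 bytes.
4,000,000 / 768,000 ≈ 5.21 s → 5 seconds.

5 seconds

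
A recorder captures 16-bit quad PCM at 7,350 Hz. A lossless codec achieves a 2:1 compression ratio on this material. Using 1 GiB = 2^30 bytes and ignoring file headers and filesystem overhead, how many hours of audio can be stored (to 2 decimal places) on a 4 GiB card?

40.58 hours

Uncompressed byte rate = 7,350 × 2 × 4 = 58,800 bytes/s.
After 2:1 compression, effective rate ≈ 29400 bytes/s.
Capacity = 4 × 1,073,741,824 = 4,294,967,296 bytes.
4,294,967,296 / effective rate ≈ 146087.32 s → 40.58 hours.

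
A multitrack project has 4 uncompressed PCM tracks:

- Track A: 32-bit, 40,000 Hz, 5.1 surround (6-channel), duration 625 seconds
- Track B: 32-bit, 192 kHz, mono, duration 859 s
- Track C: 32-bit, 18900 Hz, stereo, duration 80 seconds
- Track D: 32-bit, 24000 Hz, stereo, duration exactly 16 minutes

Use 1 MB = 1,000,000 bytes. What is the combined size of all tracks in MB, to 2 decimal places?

Track A: 40,000 × 625 × 4 × 6 = 600,000,000 bytes.
Track B: 192,000 × 859 × 4 × 1 = 659,712,000 bytes.
Track C: 18,900 × 80 × 4 × 2 = 12,096,000 bytes.
Track D: exactly 16 minutes = 960 s; 24,000 × 960 × 4 × 2 = 184,320,000 bytes.
Total = 1,456,128,000 bytes = 1456.13 MB.

1456.13 MB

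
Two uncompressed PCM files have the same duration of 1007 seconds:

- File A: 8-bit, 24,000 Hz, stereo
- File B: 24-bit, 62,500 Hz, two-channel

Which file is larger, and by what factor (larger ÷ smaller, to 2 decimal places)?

File B, by a factor of 7.81

File A: 24,000 × 1 × 2 = 48,000 bytes/s.
File B: 62,500 × 3 × 2 = 375,000 bytes/s.
File B is larger; ratio = 377,625,000 / 48,336,000 = 7.81.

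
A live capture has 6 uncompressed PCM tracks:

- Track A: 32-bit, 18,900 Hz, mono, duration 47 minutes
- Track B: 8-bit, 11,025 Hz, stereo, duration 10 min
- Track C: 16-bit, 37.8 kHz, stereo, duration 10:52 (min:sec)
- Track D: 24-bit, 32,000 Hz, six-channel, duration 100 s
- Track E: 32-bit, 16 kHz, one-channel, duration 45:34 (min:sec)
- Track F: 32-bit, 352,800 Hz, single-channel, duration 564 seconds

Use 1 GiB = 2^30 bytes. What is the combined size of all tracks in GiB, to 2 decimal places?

Track A: 47 minutes = 2,820 s; 18,900 × 2,820 × 4 × 1 = 213,192,000 bytes.
Track B: 10 min = 600 s; 11,025 × 600 × 1 × 2 = 13,230,000 bytes.
Track C: 10:52 (min:sec) = 652 s; 37,800 × 652 × 2 × 2 = 98,582,400 bytes.
Track D: 32,000 × 100 × 3 × 6 = 57,600,000 bytes.
Track E: 45:34 (min:sec) = 2,734 s; 16,000 × 2,734 × 4 × 1 = 174,976,000 bytes.
Track F: 352,800 × 564 × 4 × 1 = 795,916,800 bytes.
Total = 1,353,497,200 bytes = 1.26 GiB.

1.26 GiB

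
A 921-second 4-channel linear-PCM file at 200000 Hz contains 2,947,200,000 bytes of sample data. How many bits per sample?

32 bits

Bytes per sample = 2,947,200,000 / (200,000 × 921 × 4) = 2,947,200,000 / 736,800,000 = 4.
Bit depth = 4 × 8 = 32 bits.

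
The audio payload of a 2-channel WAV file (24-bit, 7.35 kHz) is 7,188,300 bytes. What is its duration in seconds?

Byte rate = 7,350 × 3 × 2 = 44,100 bytes/s.
Duration = 7,188,300 / 44,100 = 163 s.

163 seconds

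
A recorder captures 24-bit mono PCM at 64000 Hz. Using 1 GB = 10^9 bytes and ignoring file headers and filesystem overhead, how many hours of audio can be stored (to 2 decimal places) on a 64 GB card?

Uncompressed byte rate = 64,000 × 3 × 1 = 192,000 bytes/s.
Capacity = 64 × 1,000,000,000 = 64,000,000,000 bytes.
64,000,000,000 / 192,000 ≈ 333333.33 s → 92.59 hours.

92.59 hours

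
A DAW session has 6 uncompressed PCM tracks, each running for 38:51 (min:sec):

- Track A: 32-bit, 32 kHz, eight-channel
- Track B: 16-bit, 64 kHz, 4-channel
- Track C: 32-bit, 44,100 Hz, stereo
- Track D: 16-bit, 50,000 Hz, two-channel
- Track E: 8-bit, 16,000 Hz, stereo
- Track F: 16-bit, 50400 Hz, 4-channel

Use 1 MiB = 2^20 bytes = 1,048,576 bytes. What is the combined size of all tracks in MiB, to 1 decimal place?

38:51 (min:sec) = 2,331 s.
Track A: 32,000 × 2,331 × 4 × 8 = 2,386,944,000 bytes.
Track B: 64,000 × 2,331 × 2 × 4 = 1,193,472,000 bytes.
Track C: 44,100 × 2,331 × 4 × 2 = 822,376,800 bytes.
Track D: 50,000 × 2,331 × 2 × 2 = 466,200,000 bytes.
Track E: 16,000 × 2,331 × 1 × 2 = 74,592,000 bytes.
Track F: 50,400 × 2,331 × 2 × 4 = 939,859,200 bytes.
Total = 5,883,444,000 bytes = 5610.9 MiB.

5610.9 MiB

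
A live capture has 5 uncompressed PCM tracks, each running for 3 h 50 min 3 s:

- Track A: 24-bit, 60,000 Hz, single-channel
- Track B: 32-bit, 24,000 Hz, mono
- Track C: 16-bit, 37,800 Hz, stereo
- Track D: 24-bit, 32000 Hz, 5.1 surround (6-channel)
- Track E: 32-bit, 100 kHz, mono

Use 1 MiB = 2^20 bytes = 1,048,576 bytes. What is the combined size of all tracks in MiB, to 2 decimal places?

3 h 50 min 3 s = 13,803 s.
Track A: 60,000 × 13,803 × 3 × 1 = 2,484,540,000 bytes.
Track B: 24,000 × 13,803 × 4 × 1 = 1,325,088,000 bytes.
Track C: 37,800 × 13,803 × 2 × 2 = 2,087,013,600 bytes.
Track D: 32,000 × 13,803 × 3 × 6 = 7,950,528,000 bytes.
Track E: 100,000 × 13,803 × 4 × 1 = 5,521,200,000 bytes.
Total = 19,368,369,600 bytes = 18471.12 MiB.

18471.12 MiB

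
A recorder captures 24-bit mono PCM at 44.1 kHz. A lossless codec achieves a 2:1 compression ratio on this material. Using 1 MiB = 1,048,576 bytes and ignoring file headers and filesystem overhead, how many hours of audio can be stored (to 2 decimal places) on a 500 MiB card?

2.20 hours

Uncompressed byte rate = 44,100 × 3 × 1 = 132,300 bytes/s.
After 2:1 compression, effective rate ≈ 66150 bytes/s.
Capacity = 500 × 1,048,576 = 524,288,000 bytes.
524,288,000 / effective rate ≈ 7925.74 s → 2.20 hours.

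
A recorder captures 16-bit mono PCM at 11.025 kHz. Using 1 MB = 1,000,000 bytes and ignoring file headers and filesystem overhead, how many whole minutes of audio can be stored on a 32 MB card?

24 minutes

Uncompressed byte rate = 11,025 × 2 × 1 = 22,050 bytes/s.
Capacity = 32 × 1,000,000 = 32,000,000 bytes.
32,000,000 / 22,050 ≈ 1451.25 s → 24 minutes.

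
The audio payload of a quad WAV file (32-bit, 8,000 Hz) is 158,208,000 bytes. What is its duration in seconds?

1,236 seconds

Byte rate = 8,000 × 4 × 4 = 128,000 bytes/s.
Duration = 158,208,000 / 128,000 = 1,236 s.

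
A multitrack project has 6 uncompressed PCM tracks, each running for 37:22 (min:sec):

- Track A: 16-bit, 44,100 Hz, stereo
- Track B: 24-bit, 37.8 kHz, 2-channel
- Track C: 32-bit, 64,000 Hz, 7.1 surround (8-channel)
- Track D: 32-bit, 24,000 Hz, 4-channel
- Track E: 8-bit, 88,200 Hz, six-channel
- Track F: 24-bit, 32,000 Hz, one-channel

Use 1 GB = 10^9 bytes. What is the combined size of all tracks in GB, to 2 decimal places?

37:22 (min:sec) = 2,242 s.
Track A: 44,100 × 2,242 × 2 × 2 = 395,488,800 bytes.
Track B: 37,800 × 2,242 × 3 × 2 = 508,485,600 bytes.
Track C: 64,000 × 2,242 × 4 × 8 = 4,591,616,000 bytes.
Track D: 24,000 × 2,242 × 4 × 4 = 860,928,000 bytes.
Track E: 88,200 × 2,242 × 1 × 6 = 1,186,466,400 bytes.
Track F: 32,000 × 2,242 × 3 × 1 = 215,232,000 bytes.
Total = 7,758,216,800 bytes = 7.76 GB.

7.76 GB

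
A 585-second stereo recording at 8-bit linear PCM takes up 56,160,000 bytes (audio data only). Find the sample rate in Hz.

Bytes = sample_rate × seconds × bytes_per_sample × channels.
sample_rate = 56,160,000 / (585 × 1 × 2) = 56,160,000 / 1,170 = 48,000 Hz.

48,000 Hz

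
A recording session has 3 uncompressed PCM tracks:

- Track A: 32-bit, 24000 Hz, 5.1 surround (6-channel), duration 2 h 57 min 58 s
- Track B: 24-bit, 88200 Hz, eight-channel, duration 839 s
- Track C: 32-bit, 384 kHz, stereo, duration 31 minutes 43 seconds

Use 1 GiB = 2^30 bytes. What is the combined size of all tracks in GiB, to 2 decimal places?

12.83 GiB

Track A: 2 h 57 min 58 s = 10,678 s; 24,000 × 10,678 × 4 × 6 = 6,150,528,000 bytes.
Track B: 88,200 × 839 × 3 × 8 = 1,775,995,200 bytes.
Track C: 31 minutes 43 seconds = 1,903 s; 384,000 × 1,903 × 4 × 2 = 5,846,016,000 bytes.
Total = 13,772,539,200 bytes = 12.83 GiB.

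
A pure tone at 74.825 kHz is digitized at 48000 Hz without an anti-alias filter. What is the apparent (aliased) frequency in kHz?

Nyquist = 48,000/2 = 24,000 Hz; 74,825 Hz exceeds it.
Alias = |74,825 − 2×48,000| = |74,825 − 96,000| = 21,175 Hz = 21.175 kHz.

21.175 kHz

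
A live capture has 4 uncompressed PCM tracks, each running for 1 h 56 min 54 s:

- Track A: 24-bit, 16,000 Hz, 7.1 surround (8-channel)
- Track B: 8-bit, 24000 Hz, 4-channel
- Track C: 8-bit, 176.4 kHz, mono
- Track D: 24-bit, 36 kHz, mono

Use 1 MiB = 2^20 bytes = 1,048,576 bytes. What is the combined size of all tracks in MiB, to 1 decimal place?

1 h 56 min 54 s = 7,014 s.
Track A: 16,000 × 7,014 × 3 × 8 = 2,693,376,000 bytes.
Track B: 24,000 × 7,014 × 1 × 4 = 673,344,000 bytes.
Track C: 176,400 × 7,014 × 1 × 1 = 1,237,269,600 bytes.
Track D: 36,000 × 7,014 × 3 × 1 = 757,512,000 bytes.
Total = 5,361,501,600 bytes = 5113.1 MiB.

5113.1 MiB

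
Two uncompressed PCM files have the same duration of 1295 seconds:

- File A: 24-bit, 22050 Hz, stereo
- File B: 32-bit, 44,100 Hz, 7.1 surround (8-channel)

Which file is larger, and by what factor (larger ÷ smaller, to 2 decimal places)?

File B, by a factor of 10.67

File A: 22,050 × 3 × 2 = 132,300 bytes/s.
File B: 44,100 × 4 × 8 = 1,411,200 bytes/s.
File B is larger; ratio = 1,827,504,000 / 171,328,500 = 10.67.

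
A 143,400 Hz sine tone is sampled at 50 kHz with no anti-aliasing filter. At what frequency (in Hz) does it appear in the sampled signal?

6,600 Hz

Nyquist = 50,000/2 = 25,000 Hz; 143,400 Hz exceeds it.
Alias = |143,400 − 3×50,000| = |143,400 − 150,000| = 6,600 Hz.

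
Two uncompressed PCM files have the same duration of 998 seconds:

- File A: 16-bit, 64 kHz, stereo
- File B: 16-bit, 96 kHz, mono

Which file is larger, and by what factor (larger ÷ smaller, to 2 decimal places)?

File A: 64,000 × 2 × 2 = 256,000 bytes/s.
File B: 96,000 × 2 × 1 = 192,000 bytes/s.
File A is larger; ratio = 255,488,000 / 191,616,000 = 1.33.

File A, by a factor of 1.33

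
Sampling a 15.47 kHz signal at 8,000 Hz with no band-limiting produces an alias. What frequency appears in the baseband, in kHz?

Nyquist = 8,000/2 = 4,000 Hz; 15,470 Hz exceeds it.
Alias = |15,470 − 2×8,000| = |15,470 − 16,000| = 530 Hz = 0.53 kHz.

0.53 kHz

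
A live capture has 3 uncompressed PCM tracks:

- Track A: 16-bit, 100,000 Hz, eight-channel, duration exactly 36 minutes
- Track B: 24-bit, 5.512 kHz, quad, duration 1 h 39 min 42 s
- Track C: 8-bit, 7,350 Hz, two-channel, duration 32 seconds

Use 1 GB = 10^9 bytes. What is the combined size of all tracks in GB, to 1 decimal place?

Track A: exactly 36 minutes = 2,160 s; 100,000 × 2,160 × 2 × 8 = 3,456,000,000 bytes.
Track B: 1 h 39 min 42 s = 5,982 s; 5,512 × 5,982 × 3 × 4 = 395,673,408 bytes.
Track C: 7,350 × 32 × 1 × 2 = 470,400 bytes.
Total = 3,852,143,808 bytes = 3.9 GB.

3.9 GB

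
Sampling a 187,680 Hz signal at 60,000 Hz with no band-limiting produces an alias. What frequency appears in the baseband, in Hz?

7,680 Hz

Nyquist = 60,000/2 = 30,000 Hz; 187,680 Hz exceeds it.
Alias = |187,680 − 3×60,000| = |187,680 − 180,000| = 7,680 Hz.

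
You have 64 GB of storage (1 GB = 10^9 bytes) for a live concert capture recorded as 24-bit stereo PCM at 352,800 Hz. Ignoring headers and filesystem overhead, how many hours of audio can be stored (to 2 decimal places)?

8.40 hours

Uncompressed byte rate = 352,800 × 3 × 2 = 2,116,800 bytes/s.
Capacity = 64 × 1,000,000,000 = 64,000,000,000 bytes.
64,000,000,000 / 2,116,800 ≈ 30234.32 s → 8.40 hours.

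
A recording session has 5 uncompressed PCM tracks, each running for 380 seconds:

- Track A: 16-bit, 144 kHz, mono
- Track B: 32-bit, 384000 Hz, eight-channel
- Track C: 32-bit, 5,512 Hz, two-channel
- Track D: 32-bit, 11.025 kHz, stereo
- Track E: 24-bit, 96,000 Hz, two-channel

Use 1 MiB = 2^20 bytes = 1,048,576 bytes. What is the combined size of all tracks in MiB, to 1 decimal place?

4814.2 MiB

Track A: 144,000 × 380 × 2 × 1 = 109,440,000 bytes.
Track B: 384,000 × 380 × 4 × 8 = 4,669,440,000 bytes.
Track C: 5,512 × 380 × 4 × 2 = 16,756,480 bytes.
Track D: 11,025 × 380 × 4 × 2 = 33,516,000 bytes.
Track E: 96,000 × 380 × 3 × 2 = 218,880,000 bytes.
Total = 5,048,032,480 bytes = 4814.2 MiB.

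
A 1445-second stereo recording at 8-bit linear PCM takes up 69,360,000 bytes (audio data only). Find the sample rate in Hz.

24,000 Hz

Bytes = sample_rate × seconds × bytes_per_sample × channels.
sample_rate = 69,360,000 / (1,445 × 1 × 2) = 69,360,000 / 2,890 = 24,000 Hz.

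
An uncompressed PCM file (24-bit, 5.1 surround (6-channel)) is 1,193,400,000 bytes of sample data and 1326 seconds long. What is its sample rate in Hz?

Bytes = sample_rate × seconds × bytes_per_sample × channels.
sample_rate = 1,193,400,000 / (1,326 × 3 × 6) = 1,193,400,000 / 23,868 = 50,000 Hz.

50,000 Hz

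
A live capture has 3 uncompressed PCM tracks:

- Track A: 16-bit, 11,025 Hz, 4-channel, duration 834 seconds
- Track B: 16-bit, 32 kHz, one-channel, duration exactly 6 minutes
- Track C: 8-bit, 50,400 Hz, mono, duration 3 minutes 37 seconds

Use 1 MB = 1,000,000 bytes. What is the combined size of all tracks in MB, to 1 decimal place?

Track A: 11,025 × 834 × 2 × 4 = 73,558,800 bytes.
Track B: exactly 6 minutes = 360 s; 32,000 × 360 × 2 × 1 = 23,040,000 bytes.
Track C: 3 minutes 37 seconds = 217 s; 50,400 × 217 × 1 × 1 = 10,936,800 bytes.
Total = 107,535,600 bytes = 107.5 MB.

107.5 MB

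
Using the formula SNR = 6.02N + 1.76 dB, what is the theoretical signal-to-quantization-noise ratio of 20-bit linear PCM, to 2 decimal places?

6.02 × 20 + 1.76 = 122.16 dB.

122.16 dB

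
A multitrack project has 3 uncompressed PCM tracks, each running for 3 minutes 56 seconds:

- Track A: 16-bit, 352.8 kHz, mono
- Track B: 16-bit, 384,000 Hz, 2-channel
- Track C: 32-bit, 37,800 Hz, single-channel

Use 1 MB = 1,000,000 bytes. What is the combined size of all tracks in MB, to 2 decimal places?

3 minutes 56 seconds = 236 s.
Track A: 352,800 × 236 × 2 × 1 = 166,521,600 bytes.
Track B: 384,000 × 236 × 2 × 2 = 362,496,000 bytes.
Track C: 37,800 × 236 × 4 × 1 = 35,683,200 bytes.
Total = 564,700,800 bytes = 564.70 MB.

564.70 MB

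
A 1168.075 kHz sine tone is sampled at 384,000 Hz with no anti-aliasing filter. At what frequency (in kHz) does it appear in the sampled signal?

Nyquist = 384,000/2 = 192,000 Hz; 1,168,075 Hz exceeds it.
Alias = |1,168,075 − 3×384,000| = |1,168,075 − 1,152,000| = 16,075 Hz = 16.075 kHz.

16.075 kHz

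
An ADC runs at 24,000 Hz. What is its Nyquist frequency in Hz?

12,000 Hz

Nyquist frequency = sample rate / 2 = 24,000 / 2 = 12,000 Hz.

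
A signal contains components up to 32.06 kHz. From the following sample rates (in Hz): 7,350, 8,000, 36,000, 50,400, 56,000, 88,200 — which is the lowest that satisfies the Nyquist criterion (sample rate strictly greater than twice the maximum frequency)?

88,200 Hz

Need sample rate > 2 × 32,060 = 64,120 Hz.
Lowest listed rate above 64,120 Hz is 88,200 Hz.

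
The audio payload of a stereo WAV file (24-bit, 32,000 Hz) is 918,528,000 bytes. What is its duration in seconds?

Byte rate = 32,000 × 3 × 2 = 192,000 bytes/s.
Duration = 918,528,000 / 192,000 = 4,784 s.

4,784 seconds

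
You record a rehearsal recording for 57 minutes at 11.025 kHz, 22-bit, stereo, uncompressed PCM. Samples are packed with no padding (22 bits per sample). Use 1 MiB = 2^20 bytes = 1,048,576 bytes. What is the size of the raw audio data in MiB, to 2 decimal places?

Duration = 57 minutes = 3,420 s.
Bits = 11,025 × 3,420 × 22 × 2 = 1,659,042,000 bits = 207,380,250 bytes.
207,380,250 / 1,048,576 = 197.77 MiB.

197.77 MiB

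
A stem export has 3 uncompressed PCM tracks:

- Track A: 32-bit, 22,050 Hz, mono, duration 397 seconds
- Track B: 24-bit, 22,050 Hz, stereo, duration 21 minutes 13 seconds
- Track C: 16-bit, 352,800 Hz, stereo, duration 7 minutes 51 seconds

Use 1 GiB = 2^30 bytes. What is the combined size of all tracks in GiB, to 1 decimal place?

0.8 GiB

Track A: 22,050 × 397 × 4 × 1 = 35,015,400 bytes.
Track B: 21 minutes 13 seconds = 1,273 s; 22,050 × 1,273 × 3 × 2 = 168,417,900 bytes.
Track C: 7 minutes 51 seconds = 471 s; 352,800 × 471 × 2 × 2 = 664,675,200 bytes.
Total = 868,108,500 bytes = 0.8 GiB.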